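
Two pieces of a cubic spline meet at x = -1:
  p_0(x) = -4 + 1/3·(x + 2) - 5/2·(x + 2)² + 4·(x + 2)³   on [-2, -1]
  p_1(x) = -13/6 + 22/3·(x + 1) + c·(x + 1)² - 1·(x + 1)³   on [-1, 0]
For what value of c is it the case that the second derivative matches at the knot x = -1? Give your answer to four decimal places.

p_0''(x) = -5 + 24·(x + 2), so p_0''(-1) = 19. On the right, p_1''(-1) = 2c, so c = 19/2.

9.5000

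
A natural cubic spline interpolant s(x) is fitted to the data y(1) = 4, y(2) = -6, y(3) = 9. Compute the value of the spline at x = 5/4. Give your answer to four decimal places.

0.0352

Let M_i = s''(x_i). Step sizes h_i = 1, 1; slopes of the chords Δ_i = (y_(i+1) - y_i)/h_i = -10, 15.
  1·M_0 + 4·M_1 + 1·M_2 = 6(Δ_1 - Δ_0) = 150
Natural end conditions: M_0 = M_2 = 0.
Forward elimination and back-substitution give M_0 = 0, M_1 = 75/2, M_2 = 0.
On [1, 2], s(x) = 4 - 65/4·(x - 1) + 0·(x - 1)² + 25/4·(x - 1)³.
With (x - 1) = 1/4: s(5/4) = 9/256.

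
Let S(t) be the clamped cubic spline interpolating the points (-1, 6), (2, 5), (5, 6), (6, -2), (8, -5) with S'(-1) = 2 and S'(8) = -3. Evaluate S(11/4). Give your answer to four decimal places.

Put M_i = S'' at the i-th knot. Here h = (3, 3, 1, 2) and Δ = (-1/3, 1/3, -8, -3/2), so the interior equations h_(i-1)·M_(i-1) + 2(h_(i-1)+h_i)·M_i + h_i·M_(i+1) = 6(Δ_i − Δ_(i-1)) read
  3·M_0 + 12·M_1 + 3·M_2 = 6(Δ_1 - Δ_0) = 4
  3·M_1 + 8·M_2 + 1·M_3 = 6(Δ_2 - Δ_1) = -50
  1·M_2 + 6·M_3 + 2·M_4 = 6(Δ_3 - Δ_2) = 39
Clamped end conditions give two more equations: 2h_0·M_0 + h_0·M_1 = 6(Δ_0 - S'(-1)) = -14 and h_3·M_3 + 2h_3·M_4 = 6(S'(8) - Δ_3) = -9.
Hence M_0 = -223/54, M_1 = 97/27, M_2 = -481/54, M_3 = 283/27, M_4 = -809/108.
On [2, 5], S(t) = 5 + 43/36·(t - 2) + 97/54·(t - 2)² - 25/36·(t - 2)³.
With (t - 2) = 3/4: S(11/4) = 1693/256.

6.6133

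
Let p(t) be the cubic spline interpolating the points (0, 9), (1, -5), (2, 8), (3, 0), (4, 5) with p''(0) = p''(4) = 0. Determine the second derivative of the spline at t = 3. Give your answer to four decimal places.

32.7857

Write σ_i for p''(x_i). With h_i = 1, 1, 1, 1 and divided differences Δ_i = -14, 13, -8, 5, the continuity of p' gives the tridiagonal system
  1·σ_0 + 4·σ_1 + 1·σ_2 = 6(Δ_1 - Δ_0) = 162
  1·σ_1 + 4·σ_2 + 1·σ_3 = 6(Δ_2 - Δ_1) = -126
  1·σ_2 + 4·σ_3 + 1·σ_4 = 6(Δ_3 - Δ_2) = 78
Natural end conditions: σ_0 = σ_4 = 0.
Forward elimination and back-substitution give σ_0 = 0, σ_1 = 753/14, σ_2 = -372/7, σ_3 = 459/14, σ_4 = 0.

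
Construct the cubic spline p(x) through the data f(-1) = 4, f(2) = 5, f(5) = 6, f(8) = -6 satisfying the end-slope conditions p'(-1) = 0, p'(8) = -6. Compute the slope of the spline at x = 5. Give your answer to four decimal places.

Put σ_i = p'' at the i-th knot. Here h = (3, 3, 3) and Δ = (1/3, 1/3, -4), so the interior equations h_(i-1)·σ_(i-1) + 2(h_(i-1)+h_i)·σ_i + h_i·σ_(i+1) = 6(Δ_i − Δ_(i-1)) read
  3·σ_0 + 12·σ_1 + 3·σ_2 = 6(Δ_1 - Δ_0) = 0
  3·σ_1 + 12·σ_2 + 3·σ_3 = 6(Δ_2 - Δ_1) = -26
Clamped end conditions give two more equations: 2h_0·σ_0 + h_0·σ_1 = 6(Δ_0 - p'(-1)) = 2 and h_2·σ_2 + 2h_2·σ_3 = 6(p'(8) - Δ_2) = -12.
Solving the tridiagonal system: σ_0 = 4/45, σ_1 = 22/45, σ_2 = -92/45, σ_3 = -44/45.
On [5, 8], p'(x) = b_2 + 2c_2·(x - 5) + 3d_2·(x - 5)² with b_2 = Δ_2 - h_2(2σ_2 + σ_3)/6 = -22/15, c_2 = σ_2/2 = -46/45, d_2 = (σ_3 - σ_2)/(6h_2) = 8/135. So p'(5) = -22/15.

-1.4667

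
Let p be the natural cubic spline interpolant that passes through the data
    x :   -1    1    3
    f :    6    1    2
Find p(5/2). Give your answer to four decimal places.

1.3984

Let M_i = p''(x_i). Step sizes h_i = 2, 2; slopes of the chords Δ_i = (y_(i+1) - y_i)/h_i = -5/2, 1/2.
  2·M_0 + 8·M_1 + 2·M_2 = 6(Δ_1 - Δ_0) = 18
Natural end conditions: M_0 = M_2 = 0.
Hence M_0 = 0, M_1 = 9/4, M_2 = 0.
On [1, 3], p(x) = 1 - 1·(x - 1) + 9/8·(x - 1)² - 3/16·(x - 1)³.
With (x - 1) = 3/2: p(5/2) = 179/128.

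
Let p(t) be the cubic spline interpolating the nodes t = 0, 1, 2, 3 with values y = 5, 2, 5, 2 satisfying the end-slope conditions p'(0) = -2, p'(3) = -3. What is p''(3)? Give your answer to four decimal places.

Let M_i = p''(x_i). Step sizes h_i = 1, 1, 1; slopes of the chords Δ_i = (y_(i+1) - y_i)/h_i = -3, 3, -3.
  1·M_0 + 4·M_1 + 1·M_2 = 6(Δ_1 - Δ_0) = 36
  1·M_1 + 4·M_2 + 1·M_3 = 6(Δ_2 - Δ_1) = -36
Clamped end conditions give two more equations: 2h_0·M_0 + h_0·M_1 = 6(Δ_0 - p'(0)) = -6 and h_2·M_2 + 2h_2·M_3 = 6(p'(3) - Δ_2) = 0.
Solving the tridiagonal system: M_0 = -32/3, M_1 = 46/3, M_2 = -44/3, M_3 = 22/3.

7.3333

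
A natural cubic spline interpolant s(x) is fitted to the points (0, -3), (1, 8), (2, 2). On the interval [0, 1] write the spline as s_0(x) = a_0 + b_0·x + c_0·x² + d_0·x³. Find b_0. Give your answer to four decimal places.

15.2500

Let M_i = s''(x_i). Step sizes h_i = 1, 1; slopes of the chords Δ_i = (y_(i+1) - y_i)/h_i = 11, -6.
  1·M_0 + 4·M_1 + 1·M_2 = 6(Δ_1 - Δ_0) = -102
Natural end conditions: M_0 = M_2 = 0.
Solving: M_0 = 0, M_1 = -51/2, M_2 = 0.
On [0, 1], with s_0(x) = a_0 + b_0·x + c_0·x² + d_0·x³: c_0 = M_0/2 = 0, d_0 = (M_1 - M_0)/(6h_0) = -17/4, b_0 = Δ_0 - h_0(2M_0 + M_1)/6 = 61/4.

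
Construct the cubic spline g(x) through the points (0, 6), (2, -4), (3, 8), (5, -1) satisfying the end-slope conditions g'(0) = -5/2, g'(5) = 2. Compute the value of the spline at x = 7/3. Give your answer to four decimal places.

-0.2685

Write σ_i for g''(x_i). With h_i = 2, 1, 2 and divided differences Δ_i = -5, 12, -9/2, the continuity of g' gives the tridiagonal system
  2·σ_0 + 6·σ_1 + 1·σ_2 = 6(Δ_1 - Δ_0) = 102
  1·σ_1 + 6·σ_2 + 2·σ_3 = 6(Δ_2 - Δ_1) = -99
Clamped end conditions give two more equations: 2h_0·σ_0 + h_0·σ_1 = 6(Δ_0 - g'(0)) = -15 and h_2·σ_2 + 2h_2·σ_3 = 6(g'(5) - Δ_2) = 39.
Solving the tridiagonal system: σ_0 = -141/8, σ_1 = 111/4, σ_2 = -117/4, σ_3 = 195/8.
On [2, 3], g(x) = -4 + 61/8·(x - 2) + 111/8·(x - 2)² - 19/2·(x - 2)³.
With (x - 2) = 1/3: g(7/3) = -29/108.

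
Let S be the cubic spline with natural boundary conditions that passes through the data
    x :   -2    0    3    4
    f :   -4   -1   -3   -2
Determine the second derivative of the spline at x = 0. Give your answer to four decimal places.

-1.8873

Write m_i for S''(x_i). With h_i = 2, 3, 1 and divided differences Δ_i = 3/2, -2/3, 1, the continuity of S' gives the tridiagonal system
  2·m_0 + 10·m_1 + 3·m_2 = 6(Δ_1 - Δ_0) = -13
  3·m_1 + 8·m_2 + 1·m_3 = 6(Δ_2 - Δ_1) = 10
Natural end conditions: m_0 = m_3 = 0.
Hence m_0 = 0, m_1 = -134/71, m_2 = 139/71, m_3 = 0.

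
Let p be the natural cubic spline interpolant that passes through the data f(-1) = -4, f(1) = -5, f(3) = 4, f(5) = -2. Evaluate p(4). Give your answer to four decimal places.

Write σ_i for p''(x_i). With h_i = 2, 2, 2 and divided differences Δ_i = -1/2, 9/2, -3, the continuity of p' gives the tridiagonal system
  2·σ_0 + 8·σ_1 + 2·σ_2 = 6(Δ_1 - Δ_0) = 30
  2·σ_1 + 8·σ_2 + 2·σ_3 = 6(Δ_2 - Δ_1) = -45
Natural end conditions: σ_0 = σ_3 = 0.
Solving the tridiagonal system: σ_0 = 0, σ_1 = 11/2, σ_2 = -7, σ_3 = 0.
On [3, 5], p(x) = 4 + 5/3·(x - 3) - 7/2·(x - 3)² + 7/12·(x - 3)³.
With (x - 3) = 1: p(4) = 11/4.

2.7500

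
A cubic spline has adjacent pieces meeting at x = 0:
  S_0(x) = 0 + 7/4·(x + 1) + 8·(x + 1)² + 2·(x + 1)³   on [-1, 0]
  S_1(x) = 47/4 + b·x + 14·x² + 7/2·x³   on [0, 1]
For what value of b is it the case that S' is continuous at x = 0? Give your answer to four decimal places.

S_0'(x) = 7/4 + 16·(x + 1) + 6·(x + 1)², so S_0'(0) = 95/4. On the right, S_1'(0) = b, so b = 95/4.

23.7500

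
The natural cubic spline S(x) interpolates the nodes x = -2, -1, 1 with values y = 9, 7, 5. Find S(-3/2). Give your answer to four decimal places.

7.9375

Let σ_i = S''(x_i). Step sizes h_i = 1, 2; slopes of the chords Δ_i = (y_(i+1) - y_i)/h_i = -2, -1.
  1·σ_0 + 6·σ_1 + 2·σ_2 = 6(Δ_1 - Δ_0) = 6
Natural end conditions: σ_0 = σ_2 = 0.
Hence σ_0 = 0, σ_1 = 1, σ_2 = 0.
On [-2, -1], S(x) = 9 - 13/6·(x + 2) + 0·(x + 2)² + 1/6·(x + 2)³.
With (x + 2) = 1/2: S(-3/2) = 127/16.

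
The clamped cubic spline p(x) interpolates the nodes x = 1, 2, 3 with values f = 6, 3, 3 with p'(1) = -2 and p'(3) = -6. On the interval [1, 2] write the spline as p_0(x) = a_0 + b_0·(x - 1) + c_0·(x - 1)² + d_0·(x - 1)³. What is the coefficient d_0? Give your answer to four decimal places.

3.7500

With m_i denoting the second derivative at x_i, h_i = 1, 1, and Δ_i = (y_(i+1) − y_i)/h_i = -3, 0:
  1·m_0 + 4·m_1 + 1·m_2 = 6(Δ_1 - Δ_0) = 18
Clamped end conditions give two more equations: 2h_0·m_0 + h_0·m_1 = 6(Δ_0 - p'(1)) = -6 and h_1·m_1 + 2h_1·m_2 = 6(p'(3) - Δ_1) = -36.
Solving the tridiagonal system: m_0 = -19/2, m_1 = 13, m_2 = -49/2.
On [1, 2], with p_0(x) = a_0 + b_0·(x - 1) + c_0·(x - 1)² + d_0·(x - 1)³: c_0 = m_0/2 = -19/4, d_0 = (m_1 - m_0)/(6h_0) = 15/4, b_0 = Δ_0 - h_0(2m_0 + m_1)/6 = -2.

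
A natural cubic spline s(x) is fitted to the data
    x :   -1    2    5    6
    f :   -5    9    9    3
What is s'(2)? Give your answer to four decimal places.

Let M_i = s''(x_i). Step sizes h_i = 3, 3, 1; slopes of the chords Δ_i = (y_(i+1) - y_i)/h_i = 14/3, 0, -6.
  3·M_0 + 12·M_1 + 3·M_2 = 6(Δ_1 - Δ_0) = -28
  3·M_1 + 8·M_2 + 1·M_3 = 6(Δ_2 - Δ_1) = -36
Natural end conditions: M_0 = M_3 = 0.
Solving: M_0 = 0, M_1 = -4/3, M_2 = -4, M_3 = 0.
On [2, 5], s'(x) = b_1 + 2c_1·(x - 2) + 3d_1·(x - 2)² with b_1 = Δ_1 - h_1(2M_1 + M_2)/6 = 10/3, c_1 = M_1/2 = -2/3, d_1 = (M_2 - M_1)/(6h_1) = -4/27. So s'(2) = 10/3.

3.3333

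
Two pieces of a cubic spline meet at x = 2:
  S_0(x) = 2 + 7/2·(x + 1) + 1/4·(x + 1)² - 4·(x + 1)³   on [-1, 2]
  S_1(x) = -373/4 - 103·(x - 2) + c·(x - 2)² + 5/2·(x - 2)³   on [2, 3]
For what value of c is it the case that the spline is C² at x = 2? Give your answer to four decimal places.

-35.7500

S_0''(x) = 1/2 - 24·(x + 1), so S_0''(2) = -143/2. On the right, S_1''(2) = 2c, so c = -143/4.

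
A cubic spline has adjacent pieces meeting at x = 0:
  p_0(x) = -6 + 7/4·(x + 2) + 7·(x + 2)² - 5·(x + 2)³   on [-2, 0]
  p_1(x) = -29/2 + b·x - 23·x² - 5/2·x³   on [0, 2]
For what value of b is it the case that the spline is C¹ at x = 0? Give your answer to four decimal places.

-30.2500

p_0'(x) = 7/4 + 14·(x + 2) - 15·(x + 2)², so p_0'(0) = -121/4. On the right, p_1'(0) = b, so b = -121/4.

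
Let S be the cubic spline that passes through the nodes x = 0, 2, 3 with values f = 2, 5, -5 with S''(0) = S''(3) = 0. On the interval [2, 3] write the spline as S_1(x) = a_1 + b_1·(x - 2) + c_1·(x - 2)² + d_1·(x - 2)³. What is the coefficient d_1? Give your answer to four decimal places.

With M_i denoting the second derivative at x_i, h_i = 2, 1, and Δ_i = (y_(i+1) − y_i)/h_i = 3/2, -10:
  2·M_0 + 6·M_1 + 1·M_2 = 6(Δ_1 - Δ_0) = -69
Natural end conditions: M_0 = M_2 = 0.
Solving the tridiagonal system: M_0 = 0, M_1 = -23/2, M_2 = 0.
On [2, 3], with S_1(x) = a_1 + b_1·(x - 2) + c_1·(x - 2)² + d_1·(x - 2)³: c_1 = M_1/2 = -23/4, d_1 = (M_2 - M_1)/(6h_1) = 23/12, b_1 = Δ_1 - h_1(2M_1 + M_2)/6 = -37/6.

1.9167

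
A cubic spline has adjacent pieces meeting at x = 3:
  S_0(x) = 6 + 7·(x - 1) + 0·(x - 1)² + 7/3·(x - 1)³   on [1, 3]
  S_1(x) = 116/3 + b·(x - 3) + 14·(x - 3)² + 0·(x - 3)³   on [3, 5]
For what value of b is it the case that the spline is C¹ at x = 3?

35

S_0'(x) = 7 + 0·(x - 1) + 7·(x - 1)², so S_0'(3) = 35. On the right, S_1'(3) = b, so b = 35.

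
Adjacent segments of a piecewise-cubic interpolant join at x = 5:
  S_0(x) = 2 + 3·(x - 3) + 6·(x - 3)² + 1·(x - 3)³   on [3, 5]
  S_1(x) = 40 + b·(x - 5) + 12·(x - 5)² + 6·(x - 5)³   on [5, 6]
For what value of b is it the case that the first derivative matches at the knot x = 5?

39

S_0'(x) = 3 + 12·(x - 3) + 3·(x - 3)², so S_0'(5) = 39. On the right, S_1'(5) = b, so b = 39.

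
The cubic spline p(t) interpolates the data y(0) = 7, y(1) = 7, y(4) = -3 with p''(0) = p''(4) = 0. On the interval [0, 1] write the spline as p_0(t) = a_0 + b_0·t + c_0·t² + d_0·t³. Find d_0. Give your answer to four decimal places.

Let M_i = p''(x_i). Step sizes h_i = 1, 3; slopes of the chords Δ_i = (y_(i+1) - y_i)/h_i = 0, -10/3.
  1·M_0 + 8·M_1 + 3·M_2 = 6(Δ_1 - Δ_0) = -20
Natural end conditions: M_0 = M_2 = 0.
Forward elimination and back-substitution give M_0 = 0, M_1 = -5/2, M_2 = 0.
On [0, 1], with p_0(t) = a_0 + b_0·t + c_0·t² + d_0·t³: c_0 = M_0/2 = 0, d_0 = (M_1 - M_0)/(6h_0) = -5/12, b_0 = Δ_0 - h_0(2M_0 + M_1)/6 = 5/12.

-0.4167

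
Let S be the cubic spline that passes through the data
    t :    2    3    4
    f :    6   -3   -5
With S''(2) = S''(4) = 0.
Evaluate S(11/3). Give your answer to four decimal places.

With σ_i denoting the second derivative at x_i, h_i = 1, 1, and Δ_i = (y_(i+1) − y_i)/h_i = -9, -2:
  1·σ_0 + 4·σ_1 + 1·σ_2 = 6(Δ_1 - Δ_0) = 42
Natural end conditions: σ_0 = σ_2 = 0.
Solving the tridiagonal system: σ_0 = 0, σ_1 = 21/2, σ_2 = 0.
On [3, 4], S(t) = -3 - 11/2·(t - 3) + 21/4·(t - 3)² - 7/4·(t - 3)³.
With (t - 3) = 2/3: S(11/3) = -131/27.

-4.8519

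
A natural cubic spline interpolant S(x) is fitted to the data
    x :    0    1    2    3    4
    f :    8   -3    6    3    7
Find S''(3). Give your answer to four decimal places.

Let m_i = S''(x_i). Step sizes h_i = 1, 1, 1, 1; slopes of the chords Δ_i = (y_(i+1) - y_i)/h_i = -11, 9, -3, 4.
  1·m_0 + 4·m_1 + 1·m_2 = 6(Δ_1 - Δ_0) = 120
  1·m_1 + 4·m_2 + 1·m_3 = 6(Δ_2 - Δ_1) = -72
  1·m_2 + 4·m_3 + 1·m_4 = 6(Δ_3 - Δ_2) = 42
Natural end conditions: m_0 = m_4 = 0.
Solving the tridiagonal system: m_0 = 0, m_1 = 1065/28, m_2 = -225/7, m_3 = 519/28, m_4 = 0.

18.5357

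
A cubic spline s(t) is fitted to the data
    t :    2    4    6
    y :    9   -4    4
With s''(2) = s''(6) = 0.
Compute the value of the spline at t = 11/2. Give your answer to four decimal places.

0.7695

With M_i denoting the second derivative at x_i, h_i = 2, 2, and Δ_i = (y_(i+1) − y_i)/h_i = -13/2, 4:
  2·M_0 + 8·M_1 + 2·M_2 = 6(Δ_1 - Δ_0) = 63
Natural end conditions: M_0 = M_2 = 0.
Solving the tridiagonal system: M_0 = 0, M_1 = 63/8, M_2 = 0.
On [4, 6], s(t) = -4 - 5/4·(t - 4) + 63/16·(t - 4)² - 21/32·(t - 4)³.
With (t - 4) = 3/2: s(11/2) = 197/256.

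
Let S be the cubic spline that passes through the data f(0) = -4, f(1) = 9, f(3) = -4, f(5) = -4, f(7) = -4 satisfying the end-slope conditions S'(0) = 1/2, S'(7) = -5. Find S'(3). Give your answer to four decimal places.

Write m_i for S''(x_i). With h_i = 1, 2, 2, 2 and divided differences Δ_i = 13, -13/2, 0, 0, the continuity of S' gives the tridiagonal system
  1·m_0 + 6·m_1 + 2·m_2 = 6(Δ_1 - Δ_0) = -117
  2·m_1 + 8·m_2 + 2·m_3 = 6(Δ_2 - Δ_1) = 39
  2·m_2 + 8·m_3 + 2·m_4 = 6(Δ_3 - Δ_2) = 0
Clamped end conditions give two more equations: 2h_0·m_0 + h_0·m_1 = 6(Δ_0 - S'(0)) = 75 and h_3·m_3 + 2h_3·m_4 = 6(S'(7) - Δ_3) = -30.
Forward elimination and back-substitution give m_0 = 4645/86, m_1 = -1420/43, m_2 = 2333/172, m_3 = -149/86, m_4 = -1141/172.
On [3, 5], S'(x) = b_2 + 2c_2·(x - 3) + 3d_2·(x - 3)² with b_2 = Δ_2 - h_2(2m_2 + m_3)/6 = -364/43, c_2 = m_2/2 = 2333/344, d_2 = (m_3 - m_2)/(6h_2) = -877/688. So S'(3) = -364/43.

-8.4651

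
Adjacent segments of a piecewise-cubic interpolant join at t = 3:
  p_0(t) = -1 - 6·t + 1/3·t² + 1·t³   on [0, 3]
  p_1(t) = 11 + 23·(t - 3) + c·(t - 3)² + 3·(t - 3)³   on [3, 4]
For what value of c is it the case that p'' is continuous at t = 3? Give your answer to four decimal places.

p_0''(t) = 2/3 + 6·t, so p_0''(3) = 56/3. On the right, p_1''(3) = 2c, so c = 28/3.

9.3333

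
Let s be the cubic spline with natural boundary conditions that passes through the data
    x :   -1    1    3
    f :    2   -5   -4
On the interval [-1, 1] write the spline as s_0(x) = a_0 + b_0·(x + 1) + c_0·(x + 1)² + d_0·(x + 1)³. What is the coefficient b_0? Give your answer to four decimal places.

With m_i denoting the second derivative at x_i, h_i = 2, 2, and Δ_i = (y_(i+1) − y_i)/h_i = -7/2, 1/2:
  2·m_0 + 8·m_1 + 2·m_2 = 6(Δ_1 - Δ_0) = 24
Natural end conditions: m_0 = m_2 = 0.
Solving: m_0 = 0, m_1 = 3, m_2 = 0.
On [-1, 1], with s_0(x) = a_0 + b_0·(x + 1) + c_0·(x + 1)² + d_0·(x + 1)³: c_0 = m_0/2 = 0, d_0 = (m_1 - m_0)/(6h_0) = 1/4, b_0 = Δ_0 - h_0(2m_0 + m_1)/6 = -9/2.

-4.5000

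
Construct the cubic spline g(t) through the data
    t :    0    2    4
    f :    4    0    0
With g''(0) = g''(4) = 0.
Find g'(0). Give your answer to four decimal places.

Write σ_i for g''(x_i). With h_i = 2, 2 and divided differences Δ_i = -2, 0, the continuity of g' gives the tridiagonal system
  2·σ_0 + 8·σ_1 + 2·σ_2 = 6(Δ_1 - Δ_0) = 12
Natural end conditions: σ_0 = σ_2 = 0.
Solving the tridiagonal system: σ_0 = 0, σ_1 = 3/2, σ_2 = 0.
On [0, 2], g'(t) = b_0 + 2c_0·t + 3d_0·t² with b_0 = Δ_0 - h_0(2σ_0 + σ_1)/6 = -5/2, c_0 = σ_0/2 = 0, d_0 = (σ_1 - σ_0)/(6h_0) = 1/8. So g'(0) = -5/2.

-2.5000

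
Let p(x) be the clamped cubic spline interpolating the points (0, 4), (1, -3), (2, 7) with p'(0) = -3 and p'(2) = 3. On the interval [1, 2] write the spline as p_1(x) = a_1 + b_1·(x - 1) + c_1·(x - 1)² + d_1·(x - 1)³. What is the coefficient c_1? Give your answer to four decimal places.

With σ_i denoting the second derivative at x_i, h_i = 1, 1, and Δ_i = (y_(i+1) − y_i)/h_i = -7, 10:
  1·σ_0 + 4·σ_1 + 1·σ_2 = 6(Δ_1 - Δ_0) = 102
Clamped end conditions give two more equations: 2h_0·σ_0 + h_0·σ_1 = 6(Δ_0 - p'(0)) = -24 and h_1·σ_1 + 2h_1·σ_2 = 6(p'(2) - Δ_1) = -42.
Forward elimination and back-substitution give σ_0 = -69/2, σ_1 = 45, σ_2 = -87/2.
On [1, 2], with p_1(x) = a_1 + b_1·(x - 1) + c_1·(x - 1)² + d_1·(x - 1)³: c_1 = σ_1/2 = 45/2, d_1 = (σ_2 - σ_1)/(6h_1) = -59/4, b_1 = Δ_1 - h_1(2σ_1 + σ_2)/6 = 9/4.

22.5000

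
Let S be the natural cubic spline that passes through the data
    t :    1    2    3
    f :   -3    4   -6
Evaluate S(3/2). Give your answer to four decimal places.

2.0938

Let m_i = S''(x_i). Step sizes h_i = 1, 1; slopes of the chords Δ_i = (y_(i+1) - y_i)/h_i = 7, -10.
  1·m_0 + 4·m_1 + 1·m_2 = 6(Δ_1 - Δ_0) = -102
Natural end conditions: m_0 = m_2 = 0.
Forward elimination and back-substitution give m_0 = 0, m_1 = -51/2, m_2 = 0.
On [1, 2], S(t) = -3 + 45/4·(t - 1) + 0·(t - 1)² - 17/4·(t - 1)³.
With (t - 1) = 1/2: S(3/2) = 67/32.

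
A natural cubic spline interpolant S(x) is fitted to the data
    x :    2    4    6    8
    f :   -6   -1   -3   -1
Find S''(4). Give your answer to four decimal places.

-3.2000

With M_i denoting the second derivative at x_i, h_i = 2, 2, 2, and Δ_i = (y_(i+1) − y_i)/h_i = 5/2, -1, 1:
  2·M_0 + 8·M_1 + 2·M_2 = 6(Δ_1 - Δ_0) = -21
  2·M_1 + 8·M_2 + 2·M_3 = 6(Δ_2 - Δ_1) = 12
Natural end conditions: M_0 = M_3 = 0.
Hence M_0 = 0, M_1 = -16/5, M_2 = 23/10, M_3 = 0.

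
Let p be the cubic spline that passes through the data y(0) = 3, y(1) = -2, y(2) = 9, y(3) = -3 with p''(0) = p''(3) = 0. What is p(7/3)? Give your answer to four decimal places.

Let σ_i = p''(x_i). Step sizes h_i = 1, 1, 1; slopes of the chords Δ_i = (y_(i+1) - y_i)/h_i = -5, 11, -12.
  1·σ_0 + 4·σ_1 + 1·σ_2 = 6(Δ_1 - Δ_0) = 96
  1·σ_1 + 4·σ_2 + 1·σ_3 = 6(Δ_2 - Δ_1) = -138
Natural end conditions: σ_0 = σ_3 = 0.
Solving: σ_0 = 0, σ_1 = 174/5, σ_2 = -216/5, σ_3 = 0.
On [2, 3], p(x) = 9 + 12/5·(x - 2) - 108/5·(x - 2)² + 36/5·(x - 2)³.
With (x - 2) = 1/3: p(7/3) = 23/3.

7.6667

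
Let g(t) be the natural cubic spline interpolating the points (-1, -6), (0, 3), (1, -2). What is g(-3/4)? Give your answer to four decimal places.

With σ_i denoting the second derivative at x_i, h_i = 1, 1, and Δ_i = (y_(i+1) − y_i)/h_i = 9, -5:
  1·σ_0 + 4·σ_1 + 1·σ_2 = 6(Δ_1 - Δ_0) = -84
Natural end conditions: σ_0 = σ_2 = 0.
Hence σ_0 = 0, σ_1 = -21, σ_2 = 0.
On [-1, 0], g(t) = -6 + 25/2·(t + 1) + 0·(t + 1)² - 7/2·(t + 1)³.
With (t + 1) = 1/4: g(-3/4) = -375/128.

-2.9297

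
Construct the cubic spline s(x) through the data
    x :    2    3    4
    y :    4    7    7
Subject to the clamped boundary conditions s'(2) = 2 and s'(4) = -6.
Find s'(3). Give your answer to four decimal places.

3.2500

With m_i denoting the second derivative at x_i, h_i = 1, 1, and Δ_i = (y_(i+1) − y_i)/h_i = 3, 0:
  1·m_0 + 4·m_1 + 1·m_2 = 6(Δ_1 - Δ_0) = -18
Clamped end conditions give two more equations: 2h_0·m_0 + h_0·m_1 = 6(Δ_0 - s'(2)) = 6 and h_1·m_1 + 2h_1·m_2 = 6(s'(4) - Δ_1) = -36.
Solving the tridiagonal system: m_0 = 7/2, m_1 = -1, m_2 = -35/2.
On [3, 4], s'(x) = b_1 + 2c_1·(x - 3) + 3d_1·(x - 3)² with b_1 = Δ_1 - h_1(2m_1 + m_2)/6 = 13/4, c_1 = m_1/2 = -1/2, d_1 = (m_2 - m_1)/(6h_1) = -11/4. So s'(3) = 13/4.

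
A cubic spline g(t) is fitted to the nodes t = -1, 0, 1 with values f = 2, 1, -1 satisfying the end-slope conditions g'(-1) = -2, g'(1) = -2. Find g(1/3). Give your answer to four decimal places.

Let M_i = g''(x_i). Step sizes h_i = 1, 1; slopes of the chords Δ_i = (y_(i+1) - y_i)/h_i = -1, -2.
  1·M_0 + 4·M_1 + 1·M_2 = 6(Δ_1 - Δ_0) = -6
Clamped end conditions give two more equations: 2h_0·M_0 + h_0·M_1 = 6(Δ_0 - g'(-1)) = 6 and h_1·M_1 + 2h_1·M_2 = 6(g'(1) - Δ_1) = 0.
Solving: M_0 = 9/2, M_1 = -3, M_2 = 3/2.
On [0, 1], g(t) = 1 - 5/4·t - 3/2·t² + 3/4·t³.
With t = 1/3: g(1/3) = 4/9.

0.4444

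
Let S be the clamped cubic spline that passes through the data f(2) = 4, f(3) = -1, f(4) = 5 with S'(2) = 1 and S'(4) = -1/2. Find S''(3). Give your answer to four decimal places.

Put M_i = S'' at the i-th knot. Here h = (1, 1) and Δ = (-5, 6), so the interior equations h_(i-1)·M_(i-1) + 2(h_(i-1)+h_i)·M_i + h_i·M_(i+1) = 6(Δ_i − Δ_(i-1)) read
  1·M_0 + 4·M_1 + 1·M_2 = 6(Δ_1 - Δ_0) = 66
Clamped end conditions give two more equations: 2h_0·M_0 + h_0·M_1 = 6(Δ_0 - S'(2)) = -36 and h_1·M_1 + 2h_1·M_2 = 6(S'(4) - Δ_1) = -39.
Hence M_0 = -141/4, M_1 = 69/2, M_2 = -147/4.

34.5000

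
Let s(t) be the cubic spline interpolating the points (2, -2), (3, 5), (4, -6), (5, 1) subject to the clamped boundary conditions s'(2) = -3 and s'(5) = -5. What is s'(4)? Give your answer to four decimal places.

Write M_i for s''(x_i). With h_i = 1, 1, 1 and divided differences Δ_i = 7, -11, 7, the continuity of s' gives the tridiagonal system
  1·M_0 + 4·M_1 + 1·M_2 = 6(Δ_1 - Δ_0) = -108
  1·M_1 + 4·M_2 + 1·M_3 = 6(Δ_2 - Δ_1) = 108
Clamped end conditions give two more equations: 2h_0·M_0 + h_0·M_1 = 6(Δ_0 - s'(2)) = 60 and h_2·M_2 + 2h_2·M_3 = 6(s'(5) - Δ_2) = -72.
Hence M_0 = 868/15, M_1 = -836/15, M_2 = 856/15, M_3 = -968/15.
On [4, 5], s'(t) = b_2 + 2c_2·(t - 4) + 3d_2·(t - 4)² with b_2 = Δ_2 - h_2(2M_2 + M_3)/6 = -19/15, c_2 = M_2/2 = 428/15, d_2 = (M_3 - M_2)/(6h_2) = -304/15. So s'(4) = -19/15.

-1.2667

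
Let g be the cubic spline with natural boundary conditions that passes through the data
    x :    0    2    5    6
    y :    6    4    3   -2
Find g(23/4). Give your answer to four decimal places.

Put m_i = g'' at the i-th knot. Here h = (2, 3, 1) and Δ = (-1, -1/3, -5), so the interior equations h_(i-1)·m_(i-1) + 2(h_(i-1)+h_i)·m_i + h_i·m_(i+1) = 6(Δ_i − Δ_(i-1)) read
  2·m_0 + 10·m_1 + 3·m_2 = 6(Δ_1 - Δ_0) = 4
  3·m_1 + 8·m_2 + 1·m_3 = 6(Δ_2 - Δ_1) = -28
Natural end conditions: m_0 = m_3 = 0.
Solving the tridiagonal system: m_0 = 0, m_1 = 116/71, m_2 = -292/71, m_3 = 0.
On [5, 6], g(x) = 3 - 773/213·(x - 5) - 146/71·(x - 5)² + 146/213·(x - 5)³.
With (x - 5) = 3/4: g(23/4) = -1339/2272.

-0.5893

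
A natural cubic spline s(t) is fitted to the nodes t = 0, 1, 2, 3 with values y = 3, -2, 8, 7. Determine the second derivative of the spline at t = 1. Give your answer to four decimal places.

28.4000

With M_i denoting the second derivative at x_i, h_i = 1, 1, 1, and Δ_i = (y_(i+1) − y_i)/h_i = -5, 10, -1:
  1·M_0 + 4·M_1 + 1·M_2 = 6(Δ_1 - Δ_0) = 90
  1·M_1 + 4·M_2 + 1·M_3 = 6(Δ_2 - Δ_1) = -66
Natural end conditions: M_0 = M_3 = 0.
Hence M_0 = 0, M_1 = 142/5, M_2 = -118/5, M_3 = 0.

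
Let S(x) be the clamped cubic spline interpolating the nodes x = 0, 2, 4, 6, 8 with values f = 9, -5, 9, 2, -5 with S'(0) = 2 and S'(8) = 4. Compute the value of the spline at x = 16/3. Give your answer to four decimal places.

6.7619

Put m_i = S'' at the i-th knot. Here h = (2, 2, 2, 2) and Δ = (-7, 7, -7/2, -7/2), so the interior equations h_(i-1)·m_(i-1) + 2(h_(i-1)+h_i)·m_i + h_i·m_(i+1) = 6(Δ_i − Δ_(i-1)) read
  2·m_0 + 8·m_1 + 2·m_2 = 6(Δ_1 - Δ_0) = 84
  2·m_1 + 8·m_2 + 2·m_3 = 6(Δ_2 - Δ_1) = -63
  2·m_2 + 8·m_3 + 2·m_4 = 6(Δ_3 - Δ_2) = 0
Clamped end conditions give two more equations: 2h_0·m_0 + h_0·m_1 = 6(Δ_0 - S'(0)) = -54 and h_3·m_3 + 2h_3·m_4 = 6(S'(8) - Δ_3) = 45.
Hence m_0 = -1303/56, m_1 = 547/28, m_2 = -103/8, m_3 = 13/28, m_4 = 617/56.
On [4, 6], S(x) = 9 + 69/14·(x - 4) - 103/16·(x - 4)² + 249/224·(x - 4)³.
With (x - 4) = 4/3: S(16/3) = 142/21.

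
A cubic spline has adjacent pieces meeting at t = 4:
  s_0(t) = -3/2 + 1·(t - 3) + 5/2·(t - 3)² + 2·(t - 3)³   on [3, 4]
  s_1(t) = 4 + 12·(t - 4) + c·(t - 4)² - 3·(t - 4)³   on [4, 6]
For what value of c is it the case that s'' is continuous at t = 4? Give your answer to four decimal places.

8.5000

s_0''(t) = 5 + 12·(t - 3), so s_0''(4) = 17. On the right, s_1''(4) = 2c, so c = 17/2.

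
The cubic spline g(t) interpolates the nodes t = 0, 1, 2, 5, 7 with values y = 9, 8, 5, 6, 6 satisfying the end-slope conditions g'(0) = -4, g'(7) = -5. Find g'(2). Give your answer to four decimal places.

-3.0780

Put σ_i = g'' at the i-th knot. Here h = (1, 1, 3, 2) and Δ = (-1, -3, 1/3, 0), so the interior equations h_(i-1)·σ_(i-1) + 2(h_(i-1)+h_i)·σ_i + h_i·σ_(i+1) = 6(Δ_i − Δ_(i-1)) read
  1·σ_0 + 4·σ_1 + 1·σ_2 = 6(Δ_1 - Δ_0) = -12
  1·σ_1 + 8·σ_2 + 3·σ_3 = 6(Δ_2 - Δ_1) = 20
  3·σ_2 + 10·σ_3 + 2·σ_4 = 6(Δ_3 - Δ_2) = -2
Clamped end conditions give two more equations: 2h_0·σ_0 + h_0·σ_1 = 6(Δ_0 - g'(0)) = 18 and h_3·σ_3 + 2h_3·σ_4 = 6(g'(7) - Δ_3) = -30.
Hence σ_0 = 1757/141, σ_1 = -976/141, σ_2 = 455/141, σ_3 = 52/141, σ_4 = -2167/282.
On [2, 5], g'(t) = b_2 + 2c_2·(t - 2) + 3d_2·(t - 2)² with b_2 = Δ_2 - h_2(2σ_2 + σ_3)/6 = -434/141, c_2 = σ_2/2 = 455/282, d_2 = (σ_3 - σ_2)/(6h_2) = -403/2538. So g'(2) = -434/141.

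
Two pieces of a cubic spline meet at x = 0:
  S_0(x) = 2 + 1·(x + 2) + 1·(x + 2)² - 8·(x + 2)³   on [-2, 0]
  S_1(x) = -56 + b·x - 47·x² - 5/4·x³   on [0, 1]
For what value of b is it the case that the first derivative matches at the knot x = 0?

-91

S_0'(x) = 1 + 2·(x + 2) - 24·(x + 2)², so S_0'(0) = -91. On the right, S_1'(0) = b, so b = -91.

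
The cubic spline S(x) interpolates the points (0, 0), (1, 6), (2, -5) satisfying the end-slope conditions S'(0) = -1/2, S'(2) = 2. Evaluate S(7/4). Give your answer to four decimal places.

-3.7559

Write m_i for S''(x_i). With h_i = 1, 1 and divided differences Δ_i = 6, -11, the continuity of S' gives the tridiagonal system
  1·m_0 + 4·m_1 + 1·m_2 = 6(Δ_1 - Δ_0) = -102
Clamped end conditions give two more equations: 2h_0·m_0 + h_0·m_1 = 6(Δ_0 - S'(0)) = 39 and h_1·m_1 + 2h_1·m_2 = 6(S'(2) - Δ_1) = 78.
Forward elimination and back-substitution give m_0 = 185/4, m_1 = -107/2, m_2 = 263/4.
On [1, 2], S(x) = 6 - 33/8·(x - 1) - 107/4·(x - 1)² + 159/8·(x - 1)³.
With (x - 1) = 3/4: S(7/4) = -1923/512.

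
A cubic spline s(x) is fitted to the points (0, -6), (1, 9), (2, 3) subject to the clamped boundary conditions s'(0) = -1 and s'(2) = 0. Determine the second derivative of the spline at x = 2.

Write M_i for s''(x_i). With h_i = 1, 1 and divided differences Δ_i = 15, -6, the continuity of s' gives the tridiagonal system
  1·M_0 + 4·M_1 + 1·M_2 = 6(Δ_1 - Δ_0) = -126
Clamped end conditions give two more equations: 2h_0·M_0 + h_0·M_1 = 6(Δ_0 - s'(0)) = 96 and h_1·M_1 + 2h_1·M_2 = 6(s'(2) - Δ_1) = 36.
Forward elimination and back-substitution give M_0 = 80, M_1 = -64, M_2 = 50.

50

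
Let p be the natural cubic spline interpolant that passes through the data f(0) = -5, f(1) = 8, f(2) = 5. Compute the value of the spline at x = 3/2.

Write m_i for p''(x_i). With h_i = 1, 1 and divided differences Δ_i = 13, -3, the continuity of p' gives the tridiagonal system
  1·m_0 + 4·m_1 + 1·m_2 = 6(Δ_1 - Δ_0) = -96
Natural end conditions: m_0 = m_2 = 0.
Solving: m_0 = 0, m_1 = -24, m_2 = 0.
On [1, 2], p(x) = 8 + 5·(x - 1) - 12·(x - 1)² + 4·(x - 1)³.
With (x - 1) = 1/2: p(3/2) = 8.

8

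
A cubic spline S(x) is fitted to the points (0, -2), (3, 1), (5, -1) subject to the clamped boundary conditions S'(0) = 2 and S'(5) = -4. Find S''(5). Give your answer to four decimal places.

-4.5000

Write σ_i for S''(x_i). With h_i = 3, 2 and divided differences Δ_i = 1, -1, the continuity of S' gives the tridiagonal system
  3·σ_0 + 10·σ_1 + 2·σ_2 = 6(Δ_1 - Δ_0) = -12
Clamped end conditions give two more equations: 2h_0·σ_0 + h_0·σ_1 = 6(Δ_0 - S'(0)) = -6 and h_1·σ_1 + 2h_1·σ_2 = 6(S'(5) - Δ_1) = -18.
Solving: σ_0 = -1, σ_1 = 0, σ_2 = -9/2.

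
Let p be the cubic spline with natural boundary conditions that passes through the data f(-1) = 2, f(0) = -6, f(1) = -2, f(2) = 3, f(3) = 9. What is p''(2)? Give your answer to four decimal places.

2.4643

With m_i denoting the second derivative at x_i, h_i = 1, 1, 1, 1, and Δ_i = (y_(i+1) − y_i)/h_i = -8, 4, 5, 6:
  1·m_0 + 4·m_1 + 1·m_2 = 6(Δ_1 - Δ_0) = 72
  1·m_1 + 4·m_2 + 1·m_3 = 6(Δ_2 - Δ_1) = 6
  1·m_2 + 4·m_3 + 1·m_4 = 6(Δ_3 - Δ_2) = 6
Natural end conditions: m_0 = m_4 = 0.
Forward elimination and back-substitution give m_0 = 0, m_1 = 531/28, m_2 = -27/7, m_3 = 69/28, m_4 = 0.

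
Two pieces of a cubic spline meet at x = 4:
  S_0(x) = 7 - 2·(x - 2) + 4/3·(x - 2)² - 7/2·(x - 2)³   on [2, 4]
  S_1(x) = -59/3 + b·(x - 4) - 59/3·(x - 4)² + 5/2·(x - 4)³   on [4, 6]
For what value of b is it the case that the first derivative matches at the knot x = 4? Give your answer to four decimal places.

S_0'(x) = -2 + 8/3·(x - 2) - 21/2·(x - 2)², so S_0'(4) = -116/3. On the right, S_1'(4) = b, so b = -116/3.

-38.6667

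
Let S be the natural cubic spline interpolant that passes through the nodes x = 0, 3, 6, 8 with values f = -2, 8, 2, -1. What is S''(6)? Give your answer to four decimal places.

Let σ_i = S''(x_i). Step sizes h_i = 3, 3, 2; slopes of the chords Δ_i = (y_(i+1) - y_i)/h_i = 10/3, -2, -3/2.
  3·σ_0 + 12·σ_1 + 3·σ_2 = 6(Δ_1 - Δ_0) = -32
  3·σ_1 + 10·σ_2 + 2·σ_3 = 6(Δ_2 - Δ_1) = 3
Natural end conditions: σ_0 = σ_3 = 0.
Forward elimination and back-substitution give σ_0 = 0, σ_1 = -329/111, σ_2 = 44/37, σ_3 = 0.

1.1892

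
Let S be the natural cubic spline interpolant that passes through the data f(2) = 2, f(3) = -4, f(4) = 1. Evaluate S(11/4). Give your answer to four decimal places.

-3.4023

With M_i denoting the second derivative at x_i, h_i = 1, 1, and Δ_i = (y_(i+1) − y_i)/h_i = -6, 5:
  1·M_0 + 4·M_1 + 1·M_2 = 6(Δ_1 - Δ_0) = 66
Natural end conditions: M_0 = M_2 = 0.
Forward elimination and back-substitution give M_0 = 0, M_1 = 33/2, M_2 = 0.
On [2, 3], S(x) = 2 - 35/4·(x - 2) + 0·(x - 2)² + 11/4·(x - 2)³.
With (x - 2) = 3/4: S(11/4) = -871/256.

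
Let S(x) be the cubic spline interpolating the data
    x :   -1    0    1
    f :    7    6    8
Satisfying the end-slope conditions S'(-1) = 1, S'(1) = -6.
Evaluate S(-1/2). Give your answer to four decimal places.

Put M_i = S'' at the i-th knot. Here h = (1, 1) and Δ = (-1, 2), so the interior equations h_(i-1)·M_(i-1) + 2(h_(i-1)+h_i)·M_i + h_i·M_(i+1) = 6(Δ_i − Δ_(i-1)) read
  1·M_0 + 4·M_1 + 1·M_2 = 6(Δ_1 - Δ_0) = 18
Clamped end conditions give two more equations: 2h_0·M_0 + h_0·M_1 = 6(Δ_0 - S'(-1)) = -12 and h_1·M_1 + 2h_1·M_2 = 6(S'(1) - Δ_1) = -48.
Solving the tridiagonal system: M_0 = -14, M_1 = 16, M_2 = -32.
On [-1, 0], S(x) = 7 + 1·(x + 1) - 7·(x + 1)² + 5·(x + 1)³.
With (x + 1) = 1/2: S(-1/2) = 51/8.

6.3750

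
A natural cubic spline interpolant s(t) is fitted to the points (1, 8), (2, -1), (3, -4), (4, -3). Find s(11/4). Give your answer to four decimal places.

-3.7813

With M_i denoting the second derivative at x_i, h_i = 1, 1, 1, and Δ_i = (y_(i+1) − y_i)/h_i = -9, -3, 1:
  1·M_0 + 4·M_1 + 1·M_2 = 6(Δ_1 - Δ_0) = 36
  1·M_1 + 4·M_2 + 1·M_3 = 6(Δ_2 - Δ_1) = 24
Natural end conditions: M_0 = M_3 = 0.
Hence M_0 = 0, M_1 = 8, M_2 = 4, M_3 = 0.
On [2, 3], s(t) = -1 - 19/3·(t - 2) + 4·(t - 2)² - 2/3·(t - 2)³.
With (t - 2) = 3/4: s(11/4) = -121/32.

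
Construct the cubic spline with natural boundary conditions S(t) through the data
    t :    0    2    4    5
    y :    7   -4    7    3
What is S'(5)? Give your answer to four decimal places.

Let m_i = S''(x_i). Step sizes h_i = 2, 2, 1; slopes of the chords Δ_i = (y_(i+1) - y_i)/h_i = -11/2, 11/2, -4.
  2·m_0 + 8·m_1 + 2·m_2 = 6(Δ_1 - Δ_0) = 66
  2·m_1 + 6·m_2 + 1·m_3 = 6(Δ_2 - Δ_1) = -57
Natural end conditions: m_0 = m_3 = 0.
Hence m_0 = 0, m_1 = 255/22, m_2 = -147/11, m_3 = 0.
On [4, 5], S'(t) = b_2 + 2c_2·(t - 4) + 3d_2·(t - 4)² with b_2 = Δ_2 - h_2(2m_2 + m_3)/6 = 5/11, c_2 = m_2/2 = -147/22, d_2 = (m_3 - m_2)/(6h_2) = 49/22. So S'(5) = -137/22.

-6.2273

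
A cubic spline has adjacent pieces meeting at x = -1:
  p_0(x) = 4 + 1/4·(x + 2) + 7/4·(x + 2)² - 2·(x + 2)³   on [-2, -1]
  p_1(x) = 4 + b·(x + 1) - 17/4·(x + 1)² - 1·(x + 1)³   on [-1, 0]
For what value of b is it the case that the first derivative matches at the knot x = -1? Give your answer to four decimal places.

p_0'(x) = 1/4 + 7/2·(x + 2) - 6·(x + 2)², so p_0'(-1) = -9/4. On the right, p_1'(-1) = b, so b = -9/4.

-2.2500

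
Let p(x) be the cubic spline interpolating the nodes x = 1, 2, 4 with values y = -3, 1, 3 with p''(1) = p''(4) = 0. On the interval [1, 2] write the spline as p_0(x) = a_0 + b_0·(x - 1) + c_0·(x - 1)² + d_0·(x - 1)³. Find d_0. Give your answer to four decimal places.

-0.5000

Let σ_i = p''(x_i). Step sizes h_i = 1, 2; slopes of the chords Δ_i = (y_(i+1) - y_i)/h_i = 4, 1.
  1·σ_0 + 6·σ_1 + 2·σ_2 = 6(Δ_1 - Δ_0) = -18
Natural end conditions: σ_0 = σ_2 = 0.
Hence σ_0 = 0, σ_1 = -3, σ_2 = 0.
On [1, 2], with p_0(x) = a_0 + b_0·(x - 1) + c_0·(x - 1)² + d_0·(x - 1)³: c_0 = σ_0/2 = 0, d_0 = (σ_1 - σ_0)/(6h_0) = -1/2, b_0 = Δ_0 - h_0(2σ_0 + σ_1)/6 = 9/2.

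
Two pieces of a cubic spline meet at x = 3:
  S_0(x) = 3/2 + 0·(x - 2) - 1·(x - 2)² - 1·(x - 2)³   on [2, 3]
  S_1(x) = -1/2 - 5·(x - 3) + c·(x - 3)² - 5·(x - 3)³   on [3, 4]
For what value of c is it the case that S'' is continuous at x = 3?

-4

S_0''(x) = -2 - 6·(x - 2), so S_0''(3) = -8. On the right, S_1''(3) = 2c, so c = -4.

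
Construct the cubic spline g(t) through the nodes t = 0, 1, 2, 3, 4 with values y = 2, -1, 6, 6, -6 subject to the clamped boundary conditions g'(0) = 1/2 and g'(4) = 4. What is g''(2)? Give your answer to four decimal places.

-8.1250

With m_i denoting the second derivative at x_i, h_i = 1, 1, 1, 1, and Δ_i = (y_(i+1) − y_i)/h_i = -3, 7, 0, -12:
  1·m_0 + 4·m_1 + 1·m_2 = 6(Δ_1 - Δ_0) = 60
  1·m_1 + 4·m_2 + 1·m_3 = 6(Δ_2 - Δ_1) = -42
  1·m_2 + 4·m_3 + 1·m_4 = 6(Δ_3 - Δ_2) = -72
Clamped end conditions give two more equations: 2h_0·m_0 + h_0·m_1 = 6(Δ_0 - g'(0)) = -21 and h_3·m_3 + 2h_3·m_4 = 6(g'(4) - Δ_3) = 96.
Solving: m_0 = -1217/56, m_1 = 629/28, m_2 = -65/8, m_3 = -895/28, m_4 = 3583/56.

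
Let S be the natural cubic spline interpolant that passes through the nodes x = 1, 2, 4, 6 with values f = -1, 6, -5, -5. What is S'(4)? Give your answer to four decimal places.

Write M_i for S''(x_i). With h_i = 1, 2, 2 and divided differences Δ_i = 7, -11/2, 0, the continuity of S' gives the tridiagonal system
  1·M_0 + 6·M_1 + 2·M_2 = 6(Δ_1 - Δ_0) = -75
  2·M_1 + 8·M_2 + 2·M_3 = 6(Δ_2 - Δ_1) = 33
Natural end conditions: M_0 = M_3 = 0.
Forward elimination and back-substitution give M_0 = 0, M_1 = -333/22, M_2 = 87/11, M_3 = 0.
On [4, 6], S'(x) = b_2 + 2c_2·(x - 4) + 3d_2·(x - 4)² with b_2 = Δ_2 - h_2(2M_2 + M_3)/6 = -58/11, c_2 = M_2/2 = 87/22, d_2 = (M_3 - M_2)/(6h_2) = -29/44. So S'(4) = -58/11.

-5.2727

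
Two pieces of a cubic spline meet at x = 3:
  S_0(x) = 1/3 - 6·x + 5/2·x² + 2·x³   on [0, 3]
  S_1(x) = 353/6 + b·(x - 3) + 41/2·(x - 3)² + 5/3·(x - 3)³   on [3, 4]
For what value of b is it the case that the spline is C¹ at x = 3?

63

S_0'(x) = -6 + 5·x + 6·x², so S_0'(3) = 63. On the right, S_1'(3) = b, so b = 63.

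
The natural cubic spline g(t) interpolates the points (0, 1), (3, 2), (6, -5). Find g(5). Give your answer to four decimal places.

-2.0741

Let M_i = g''(x_i). Step sizes h_i = 3, 3; slopes of the chords Δ_i = (y_(i+1) - y_i)/h_i = 1/3, -7/3.
  3·M_0 + 12·M_1 + 3·M_2 = 6(Δ_1 - Δ_0) = -16
Natural end conditions: M_0 = M_2 = 0.
Forward elimination and back-substitution give M_0 = 0, M_1 = -4/3, M_2 = 0.
On [3, 6], g(t) = 2 - 1·(t - 3) - 2/3·(t - 3)² + 2/27·(t - 3)³.
With (t - 3) = 2: g(5) = -56/27.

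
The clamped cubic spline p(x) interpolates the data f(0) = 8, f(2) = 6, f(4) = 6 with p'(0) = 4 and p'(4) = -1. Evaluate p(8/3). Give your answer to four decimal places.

5.7037

Let σ_i = p''(x_i). Step sizes h_i = 2, 2; slopes of the chords Δ_i = (y_(i+1) - y_i)/h_i = -1, 0.
  2·σ_0 + 8·σ_1 + 2·σ_2 = 6(Δ_1 - Δ_0) = 6
Clamped end conditions give two more equations: 2h_0·σ_0 + h_0·σ_1 = 6(Δ_0 - p'(0)) = -30 and h_1·σ_1 + 2h_1·σ_2 = 6(p'(4) - Δ_1) = -6.
Solving: σ_0 = -19/2, σ_1 = 4, σ_2 = -7/2.
On [2, 4], p(x) = 6 - 3/2·(x - 2) + 2·(x - 2)² - 5/8·(x - 2)³.
With (x - 2) = 2/3: p(8/3) = 154/27.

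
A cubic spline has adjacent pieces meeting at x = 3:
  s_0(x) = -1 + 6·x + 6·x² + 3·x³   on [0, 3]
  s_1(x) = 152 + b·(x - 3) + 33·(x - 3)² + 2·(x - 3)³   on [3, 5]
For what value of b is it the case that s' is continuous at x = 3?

123

s_0'(x) = 6 + 12·x + 9·x², so s_0'(3) = 123. On the right, s_1'(3) = b, so b = 123.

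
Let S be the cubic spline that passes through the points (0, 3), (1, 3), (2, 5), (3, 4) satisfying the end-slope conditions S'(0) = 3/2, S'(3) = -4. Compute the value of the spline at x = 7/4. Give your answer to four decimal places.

Put M_i = S'' at the i-th knot. Here h = (1, 1, 1) and Δ = (0, 2, -1), so the interior equations h_(i-1)·M_(i-1) + 2(h_(i-1)+h_i)·M_i + h_i·M_(i+1) = 6(Δ_i − Δ_(i-1)) read
  1·M_0 + 4·M_1 + 1·M_2 = 6(Δ_1 - Δ_0) = 12
  1·M_1 + 4·M_2 + 1·M_3 = 6(Δ_2 - Δ_1) = -18
Clamped end conditions give two more equations: 2h_0·M_0 + h_0·M_1 = 6(Δ_0 - S'(0)) = -9 and h_2·M_2 + 2h_2·M_3 = 6(S'(3) - Δ_2) = -18.
Hence M_0 = -112/15, M_1 = 89/15, M_2 = -64/15, M_3 = -103/15.
On [1, 2], S(x) = 3 + 11/15·(x - 1) + 89/30·(x - 1)² - 17/10·(x - 1)³.
With (x - 1) = 3/4: S(7/4) = 2881/640.

4.5016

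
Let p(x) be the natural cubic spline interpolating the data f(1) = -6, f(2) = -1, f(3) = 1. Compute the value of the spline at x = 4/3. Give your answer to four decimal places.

-4.1111

Let M_i = p''(x_i). Step sizes h_i = 1, 1; slopes of the chords Δ_i = (y_(i+1) - y_i)/h_i = 5, 2.
  1·M_0 + 4·M_1 + 1·M_2 = 6(Δ_1 - Δ_0) = -18
Natural end conditions: M_0 = M_2 = 0.
Solving: M_0 = 0, M_1 = -9/2, M_2 = 0.
On [1, 2], p(x) = -6 + 23/4·(x - 1) + 0·(x - 1)² - 3/4·(x - 1)³.
With (x - 1) = 1/3: p(4/3) = -37/9.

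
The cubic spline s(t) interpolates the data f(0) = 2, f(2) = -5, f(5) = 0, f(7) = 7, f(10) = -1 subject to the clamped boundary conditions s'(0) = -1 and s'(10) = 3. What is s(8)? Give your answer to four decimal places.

Write σ_i for s''(x_i). With h_i = 2, 3, 2, 3 and divided differences Δ_i = -7/2, 5/3, 7/2, -8/3, the continuity of s' gives the tridiagonal system
  2·σ_0 + 10·σ_1 + 3·σ_2 = 6(Δ_1 - Δ_0) = 31
  3·σ_1 + 10·σ_2 + 2·σ_3 = 6(Δ_2 - Δ_1) = 11
  2·σ_2 + 10·σ_3 + 3·σ_4 = 6(Δ_3 - Δ_2) = -37
Clamped end conditions give two more equations: 2h_0·σ_0 + h_0·σ_1 = 6(Δ_0 - s'(0)) = -15 and h_3·σ_3 + 2h_3·σ_4 = 6(s'(10) - Δ_3) = 34.
Solving the tridiagonal system: σ_0 = -9877/1740, σ_1 = 1676/435, σ_2 = 1109/870, σ_3 = -2894/435, σ_4 = 1304/145.
On [7, 10], s(t) = 7 - 74/145·(t - 7) - 1447/435·(t - 7)² + 3403/3915·(t - 7)³.
With (t - 7) = 1: s(8) = 15787/3915.

4.0324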